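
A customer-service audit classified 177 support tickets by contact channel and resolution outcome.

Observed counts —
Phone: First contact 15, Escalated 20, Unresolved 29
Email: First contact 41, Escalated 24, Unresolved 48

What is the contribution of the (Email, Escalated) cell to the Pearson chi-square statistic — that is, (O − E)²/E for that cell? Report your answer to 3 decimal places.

Row total (Email) = 113; column total (Escalated) = 44; N = 177.
Expected count E = 113 × 44 / 177 = 28.0904.
Contribution = (O − E)²/E = (24 − 28.0904)² / 28.0904 = 0.596.

0.596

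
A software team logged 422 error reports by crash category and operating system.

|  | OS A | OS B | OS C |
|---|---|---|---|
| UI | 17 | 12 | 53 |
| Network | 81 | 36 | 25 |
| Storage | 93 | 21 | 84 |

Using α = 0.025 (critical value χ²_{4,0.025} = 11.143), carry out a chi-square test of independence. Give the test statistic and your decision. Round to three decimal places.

Row totals: 82, 142, 198. Column totals: 191, 69, 162. Grand total N = 422.
Expected counts (row total × column total / N):
  UI, OS A: 82×191/422 = 37.1137
  UI, OS B: 82×69/422 = 13.4076
  UI, OS C: 82×162/422 = 31.4787
  Network, OS A: 142×191/422 = 64.2701
  Network, OS B: 142×69/422 = 23.2180
  Network, OS C: 142×162/422 = 54.5118
  Storage, OS A: 198×191/422 = 89.6161
  Storage, OS B: 198×69/422 = 32.3744
  Storage, OS C: 198×162/422 = 76.0095
Contributions (O − E)²/E:
  (17 − 37.1137)²/37.1137 = 10.9006
  (12 − 13.4076)²/13.4076 = 0.1478
  (53 − 31.4787)²/31.4787 = 14.7136
  (81 − 64.2701)²/64.2701 = 4.3549
  (36 − 23.2180)²/23.2180 = 7.0368
  (25 − 54.5118)²/54.5118 = 15.9772
  (93 − 89.6161)²/89.6161 = 0.1278
  (21 − 32.3744)²/32.3744 = 3.9963
  (84 − 76.0095)²/76.0095 = 0.8400
χ² = 10.9006 + 0.1478 + 14.7136 + 4.3549 + 7.0368 + 15.9772 + 0.1278 + 3.9963 + 0.8400 = 58.095
df = (3−1)(3−1) = 4. Since 58.095 > 11.143, reject the null hypothesis of independence at α = 0.025.

58.095; reject H₀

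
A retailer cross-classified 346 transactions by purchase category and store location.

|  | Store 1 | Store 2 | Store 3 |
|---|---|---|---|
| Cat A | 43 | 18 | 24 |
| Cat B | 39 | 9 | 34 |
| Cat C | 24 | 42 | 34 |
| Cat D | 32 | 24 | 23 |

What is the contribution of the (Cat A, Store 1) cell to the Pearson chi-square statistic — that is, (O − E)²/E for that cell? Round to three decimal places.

2.442

Row total (Cat A) = 85; column total (Store 1) = 138; N = 346.
Expected count E = 85 × 138 / 346 = 33.9017.
Contribution = (O − E)²/E = (43 − 33.9017)² / 33.9017 = 2.442.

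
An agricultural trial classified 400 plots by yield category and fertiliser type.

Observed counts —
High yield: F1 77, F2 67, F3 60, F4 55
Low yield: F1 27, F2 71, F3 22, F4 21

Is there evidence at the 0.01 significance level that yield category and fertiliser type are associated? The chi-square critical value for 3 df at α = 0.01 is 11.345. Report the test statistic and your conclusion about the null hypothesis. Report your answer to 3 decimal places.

Row totals: 259, 141. Column totals: 104, 138, 82, 76. Grand total N = 400.
Expected counts (row total × column total / N):
  High yield, F1: 259×104/400 = 67.3400
  High yield, F2: 259×138/400 = 89.3550
  High yield, F3: 259×82/400 = 53.0950
  High yield, F4: 259×76/400 = 49.2100
  Low yield, F1: 141×104/400 = 36.6600
  Low yield, F2: 141×138/400 = 48.6450
  Low yield, F3: 141×82/400 = 28.9050
  Low yield, F4: 141×76/400 = 26.7900
Contributions (O − E)²/E:
  (77 − 67.3400)²/67.3400 = 1.3857
  (67 − 89.3550)²/89.3550 = 5.5928
  (60 − 53.0950)²/53.0950 = 0.8980
  (55 − 49.2100)²/49.2100 = 0.6812
  (27 − 36.6600)²/36.6600 = 2.5454
  (71 − 48.6450)²/48.6450 = 10.2733
  (22 − 28.9050)²/28.9050 = 1.6495
  (21 − 26.7900)²/26.7900 = 1.2514
χ² = 1.3857 + 5.5928 + 0.8980 + 0.6812 + 2.5454 + 10.2733 + 1.6495 + 1.2514 = 24.277
df = (2−1)(4−1) = 3. Since 24.277 > 11.345, reject the null hypothesis of independence at α = 0.01.

24.277; reject H₀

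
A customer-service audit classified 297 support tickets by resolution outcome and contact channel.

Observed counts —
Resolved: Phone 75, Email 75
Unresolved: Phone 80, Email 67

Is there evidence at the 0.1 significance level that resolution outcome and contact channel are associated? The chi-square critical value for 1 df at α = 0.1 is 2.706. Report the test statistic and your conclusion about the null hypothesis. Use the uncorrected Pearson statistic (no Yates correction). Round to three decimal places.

0.582; fail to reject H₀

Row totals: 150, 147. Column totals: 155, 142. Grand total N = 297.
Expected counts (row total × column total / N):
  Resolved, Phone: 150×155/297 = 78.2828
  Resolved, Email: 150×142/297 = 71.7172
  Unresolved, Phone: 147×155/297 = 76.7172
  Unresolved, Email: 147×142/297 = 70.2828
Contributions (O − E)²/E:
  (75 − 78.2828)²/78.2828 = 0.1377
  (75 − 71.7172)²/71.7172 = 0.1503
  (80 − 76.7172)²/76.7172 = 0.1405
  (67 − 70.2828)²/70.2828 = 0.1533
χ² = 0.1377 + 0.1503 + 0.1405 + 0.1533 = 0.582
df = (2−1)(2−1) = 1. Since 0.582 < 2.706, fail to reject the null hypothesis of independence at α = 0.1.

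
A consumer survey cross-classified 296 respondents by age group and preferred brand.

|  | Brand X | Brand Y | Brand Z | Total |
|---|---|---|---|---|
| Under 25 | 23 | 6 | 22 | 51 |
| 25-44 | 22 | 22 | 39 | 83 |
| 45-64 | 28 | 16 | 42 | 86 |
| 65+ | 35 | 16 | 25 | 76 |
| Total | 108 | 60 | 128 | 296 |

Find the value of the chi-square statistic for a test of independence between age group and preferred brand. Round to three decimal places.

11.899

Grand total N = 296.
Expected counts (row total × column total / N):
  Under 25, Brand X: 51×108/296 = 18.6081
  Under 25, Brand Y: 51×60/296 = 10.3378
  Under 25, Brand Z: 51×128/296 = 22.0541
  25-44, Brand X: 83×108/296 = 30.2838
  25-44, Brand Y: 83×60/296 = 16.8243
  25-44, Brand Z: 83×128/296 = 35.8919
  45-64, Brand X: 86×108/296 = 31.3784
  45-64, Brand Y: 86×60/296 = 17.4324
  45-64, Brand Z: 86×128/296 = 37.1892
  65+, Brand X: 76×108/296 = 27.7297
  65+, Brand Y: 76×60/296 = 15.4054
  65+, Brand Z: 76×128/296 = 32.8649
Contributions (O − E)²/E:
  (23 − 18.6081)²/18.6081 = 1.0366
  (6 − 10.3378)²/10.3378 = 1.8202
  (22 − 22.0541)²/22.0541 = 0.0001
  (22 − 30.2838)²/30.2838 = 2.2659
  (22 − 16.8243)²/16.8243 = 1.5922
  (39 − 35.8919)²/35.8919 = 0.2691
  (28 − 31.3784)²/31.3784 = 0.3637
  (16 − 17.4324)²/17.4324 = 0.1177
  (42 − 37.1892)²/37.1892 = 0.6223
  (35 − 27.7297)²/27.7297 = 1.9062
  (16 − 15.4054)²/15.4054 = 0.0229
  (25 − 32.8649)²/32.8649 = 1.8821
χ² = 1.0366 + 1.8202 + 0.0001 + 2.2659 + 1.5922 + 0.2691 + 0.3637 + 0.1177 + 0.6223 + 1.9062 + 0.0229 + 1.8821 = 11.899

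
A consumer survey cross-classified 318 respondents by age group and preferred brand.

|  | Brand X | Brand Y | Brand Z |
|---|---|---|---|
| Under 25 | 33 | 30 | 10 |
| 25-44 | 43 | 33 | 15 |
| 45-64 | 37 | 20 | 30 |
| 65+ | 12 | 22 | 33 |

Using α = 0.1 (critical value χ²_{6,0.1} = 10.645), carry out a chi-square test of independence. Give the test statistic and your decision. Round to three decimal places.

Row totals: 73, 91, 87, 67. Column totals: 125, 105, 88. Grand total N = 318.
Expected counts (row total × column total / N):
  Under 25, Brand X: 73×125/318 = 28.69497
  Under 25, Brand Y: 73×105/318 = 24.10377
  Under 25, Brand Z: 73×88/318 = 20.20126
  25-44, Brand X: 91×125/318 = 35.77044
  25-44, Brand Y: 91×105/318 = 30.04717
  25-44, Brand Z: 91×88/318 = 25.18239
  45-64, Brand X: 87×125/318 = 34.19811
  45-64, Brand Y: 87×105/318 = 28.72642
  45-64, Brand Z: 87×88/318 = 24.07547
  65+, Brand X: 67×125/318 = 26.33648
  65+, Brand Y: 67×105/318 = 22.12264
  65+, Brand Z: 67×88/318 = 18.54088
Contributions (O − E)²/E:
  (33 − 28.69497)²/28.69497 = 0.6459
  (30 − 24.10377)²/24.10377 = 1.4423
  (10 − 20.20126)²/20.20126 = 5.1514
  (43 − 35.77044)²/35.77044 = 1.4612
  (33 − 30.04717)²/30.04717 = 0.2902
  (15 − 25.18239)²/25.18239 = 4.1172
  (37 − 34.19811)²/34.19811 = 0.2296
  (20 − 28.72642)²/28.72642 = 2.6509
  (30 − 24.07547)²/24.07547 = 1.4579
  (12 − 26.33648)²/26.33648 = 7.8042
  (22 − 22.12264)²/22.12264 = 0.0007
  (33 − 18.54088)²/18.54088 = 11.2760
χ² = 0.6459 + 1.4423 + 5.1514 + 1.4612 + 0.2902 + 4.1172 + 0.2296 + 2.6509 + 1.4579 + 7.8042 + 0.0007 + 11.2760 = 36.527
df = (4−1)(3−1) = 6. Since 36.527 > 10.645, reject the null hypothesis of independence at α = 0.1.

36.527; reject H₀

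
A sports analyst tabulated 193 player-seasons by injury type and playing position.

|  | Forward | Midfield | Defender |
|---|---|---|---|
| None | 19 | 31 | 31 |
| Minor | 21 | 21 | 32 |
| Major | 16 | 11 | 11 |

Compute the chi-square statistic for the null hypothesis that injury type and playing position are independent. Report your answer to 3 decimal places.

Row totals: 81, 74, 38. Column totals: 56, 63, 74. Grand total N = 193.
Expected counts (row total × column total / N):
  None, Forward: 81×56/193 = 23.5026
  None, Midfield: 81×63/193 = 26.4404
  None, Defender: 81×74/193 = 31.0570
  Minor, Forward: 74×56/193 = 21.4715
  Minor, Midfield: 74×63/193 = 24.1554
  Minor, Defender: 74×74/193 = 28.3731
  Major, Forward: 38×56/193 = 11.0259
  Major, Midfield: 38×63/193 = 12.4041
  Major, Defender: 38×74/193 = 14.5699
Contributions (O − E)²/E:
  (19 − 23.5026)²/23.5026 = 0.8626
  (31 − 26.4404)²/26.4404 = 0.7863
  (31 − 31.0570)²/31.0570 = 0.0001
  (21 − 21.4715)²/21.4715 = 0.0104
  (21 − 24.1554)²/24.1554 = 0.4122
  (32 − 28.3731)²/28.3731 = 0.4636
  (16 − 11.0259)²/11.0259 = 2.2440
  (11 − 12.4041)²/12.4041 = 0.1589
  (11 − 14.5699)²/14.5699 = 0.8747
χ² = 0.8626 + 0.7863 + 0.0001 + 0.0104 + 0.4122 + 0.4636 + 2.2440 + 0.1589 + 0.8747 = 5.813

5.813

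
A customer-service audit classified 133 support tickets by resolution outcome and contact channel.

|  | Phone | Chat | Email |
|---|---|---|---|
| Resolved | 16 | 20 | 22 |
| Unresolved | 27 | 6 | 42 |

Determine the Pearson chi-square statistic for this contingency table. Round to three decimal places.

Row totals: 58, 75. Column totals: 43, 26, 64. Grand total N = 133.
Expected counts (row total × column total / N):
  Resolved, Phone: 58×43/133 = 18.7519
  Resolved, Chat: 58×26/133 = 11.3383
  Resolved, Email: 58×64/133 = 27.9098
  Unresolved, Phone: 75×43/133 = 24.2481
  Unresolved, Chat: 75×26/133 = 14.6617
  Unresolved, Email: 75×64/133 = 36.0902
Contributions (O − E)²/E:
  (16 − 18.7519)²/18.7519 = 0.4038
  (20 − 11.3383)²/11.3383 = 6.6170
  (22 − 27.9098)²/27.9098 = 1.2514
  (27 − 24.2481)²/24.2481 = 0.3123
  (6 − 14.6617)²/14.6617 = 5.1171
  (42 − 36.0902)²/36.0902 = 0.9677
χ² = 0.4038 + 6.6170 + 1.2514 + 0.3123 + 5.1171 + 0.9677 = 14.669

14.669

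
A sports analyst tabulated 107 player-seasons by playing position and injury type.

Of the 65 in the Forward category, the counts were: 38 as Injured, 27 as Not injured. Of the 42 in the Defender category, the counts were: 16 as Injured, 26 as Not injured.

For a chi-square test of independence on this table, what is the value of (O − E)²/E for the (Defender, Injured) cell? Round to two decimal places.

1.27

Row total (Defender) = 42; column total (Injured) = 54; N = 107.
Expected count E = 42 × 54 / 107 = 21.196.
Contribution = (O − E)²/E = (16 − 21.196)² / 21.196 = 1.27.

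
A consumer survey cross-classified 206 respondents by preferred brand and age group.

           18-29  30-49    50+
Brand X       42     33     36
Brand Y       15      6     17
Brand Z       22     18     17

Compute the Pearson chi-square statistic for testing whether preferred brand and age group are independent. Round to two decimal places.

4.11

Row totals: 111, 38, 57. Column totals: 79, 57, 70. Grand total N = 206.
Expected counts (row total × column total / N):
  Brand X, 18-29: 111×79/206 = 42.568
  Brand X, 30-49: 111×57/206 = 30.714
  Brand X, 50+: 111×70/206 = 37.718
  Brand Y, 18-29: 38×79/206 = 14.573
  Brand Y, 30-49: 38×57/206 = 10.515
  Brand Y, 50+: 38×70/206 = 12.913
  Brand Z, 18-29: 57×79/206 = 21.859
  Brand Z, 30-49: 57×57/206 = 15.772
  Brand Z, 50+: 57×70/206 = 19.369
Contributions (O − E)²/E:
  (42 − 42.568)²/42.568 = 0.0076
  (33 − 30.714)²/30.714 = 0.1701
  (36 − 37.718)²/37.718 = 0.0783
  (15 − 14.573)²/14.573 = 0.0125
  (6 − 10.515)²/10.515 = 1.9387
  (17 − 12.913)²/12.913 = 1.2935
  (22 − 21.859)²/21.859 = 0.0009
  (18 − 15.772)²/15.772 = 0.3147
  (17 − 19.369)²/19.369 = 0.2897
χ² = 0.0076 + 0.1701 + 0.0783 + 0.0125 + 1.9387 + 1.2935 + 0.0009 + 0.3147 + 0.2897 = 4.11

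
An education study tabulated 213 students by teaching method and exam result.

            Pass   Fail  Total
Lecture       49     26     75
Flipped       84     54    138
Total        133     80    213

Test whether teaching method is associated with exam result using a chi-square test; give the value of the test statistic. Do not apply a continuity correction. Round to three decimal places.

Grand total N = 213.
Expected counts (row total × column total / N):
  Lecture, Pass: 75×133/213 = 46.8310
  Lecture, Fail: 75×80/213 = 28.1690
  Flipped, Pass: 138×133/213 = 86.1690
  Flipped, Fail: 138×80/213 = 51.8310
Contributions (O − E)²/E:
  (49 − 46.8310)²/46.8310 = 0.1005
  (26 − 28.1690)²/28.1690 = 0.1670
  (84 − 86.1690)²/86.1690 = 0.0546
  (54 − 51.8310)²/51.8310 = 0.0908
χ² = 0.1005 + 0.1670 + 0.0546 + 0.0908 = 0.413

0.413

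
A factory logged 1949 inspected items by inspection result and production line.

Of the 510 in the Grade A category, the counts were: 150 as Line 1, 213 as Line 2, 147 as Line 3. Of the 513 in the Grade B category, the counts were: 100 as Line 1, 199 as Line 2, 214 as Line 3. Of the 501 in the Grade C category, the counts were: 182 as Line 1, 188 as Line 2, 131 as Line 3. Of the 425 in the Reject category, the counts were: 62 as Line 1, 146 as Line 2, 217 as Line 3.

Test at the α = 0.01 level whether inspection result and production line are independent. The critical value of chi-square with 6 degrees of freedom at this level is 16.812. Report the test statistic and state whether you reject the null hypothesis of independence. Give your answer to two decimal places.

Row totals: 510, 513, 501, 425. Column totals: 494, 746, 709. Grand total N = 1949.
Expected counts (row total × column total / N):
  Grade A, Line 1: 510×494/1949 = 129.266
  Grade A, Line 2: 510×746/1949 = 195.208
  Grade A, Line 3: 510×709/1949 = 185.526
  Grade B, Line 1: 513×494/1949 = 130.027
  Grade B, Line 2: 513×746/1949 = 196.356
  Grade B, Line 3: 513×709/1949 = 186.617
  Grade C, Line 1: 501×494/1949 = 126.985
  Grade C, Line 2: 501×746/1949 = 191.763
  Grade C, Line 3: 501×709/1949 = 182.252
  Reject, Line 1: 425×494/1949 = 107.722
  Reject, Line 2: 425×746/1949 = 162.673
  Reject, Line 3: 425×709/1949 = 154.605
Contributions (O − E)²/E:
  (150 − 129.266)²/129.266 = 3.3257
  (213 − 195.208)²/195.208 = 1.6216
  (147 − 185.526)²/185.526 = 8.0002
  (100 − 130.027)²/130.027 = 6.9341
  (199 − 196.356)²/196.356 = 0.0356
  (214 − 186.617)²/186.617 = 4.0180
  (182 − 126.985)²/126.985 = 23.8347
  (188 − 191.763)²/191.763 = 0.0738
  (131 − 182.252)²/182.252 = 14.4128
  (62 − 107.722)²/107.722 = 19.4064
  (146 − 162.673)²/162.673 = 1.7089
  (217 − 154.605)²/154.605 = 25.1812
χ² = 3.3257 + 1.6216 + 8.0002 + 6.9341 + 0.0356 + 4.0180 + 23.8347 + 0.0738 + 14.4128 + 19.4064 + 1.7089 + 25.1812 = 108.55
df = (4−1)(3−1) = 6. Since 108.55 > 16.812, reject the null hypothesis of independence at α = 0.01.

108.55; reject H₀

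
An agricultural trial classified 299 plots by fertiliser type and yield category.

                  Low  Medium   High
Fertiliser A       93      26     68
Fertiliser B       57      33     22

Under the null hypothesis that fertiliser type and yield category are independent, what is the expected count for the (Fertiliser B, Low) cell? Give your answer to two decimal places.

Row total (Fertiliser B) = 112; column total (Low) = 150; grand total N = 299.
Expected count = (row total × column total) / N = 112 × 150 / 299 = 56.19.

56.19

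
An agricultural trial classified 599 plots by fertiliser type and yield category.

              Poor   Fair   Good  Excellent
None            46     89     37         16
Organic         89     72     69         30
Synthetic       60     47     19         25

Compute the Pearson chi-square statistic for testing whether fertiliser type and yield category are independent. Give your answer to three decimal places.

Row totals: 188, 260, 151. Column totals: 195, 208, 125, 71. Grand total N = 599.
Expected counts (row total × column total / N):
  None, Poor: 188×195/599 = 61.2020
  None, Fair: 188×208/599 = 65.2821
  None, Good: 188×125/599 = 39.2321
  None, Excellent: 188×71/599 = 22.2838
  Organic, Poor: 260×195/599 = 84.6411
  Organic, Fair: 260×208/599 = 90.2838
  Organic, Good: 260×125/599 = 54.2571
  Organic, Excellent: 260×71/599 = 30.8180
  Synthetic, Poor: 151×195/599 = 49.1569
  Synthetic, Fair: 151×208/599 = 52.4341
  Synthetic, Good: 151×125/599 = 31.5109
  Synthetic, Excellent: 151×71/599 = 17.8982
Contributions (O − E)²/E:
  (46 − 61.2020)²/61.2020 = 3.7760
  (89 − 65.2821)²/65.2821 = 8.6170
  (37 − 39.2321)²/39.2321 = 0.1270
  (16 − 22.2838)²/22.2838 = 1.7720
  (89 − 84.6411)²/84.6411 = 0.2245
  (72 − 90.2838)²/90.2838 = 3.7027
  (69 − 54.2571)²/54.2571 = 4.0060
  (30 − 30.8180)²/30.8180 = 0.0217
  (60 − 49.1569)²/49.1569 = 2.3918
  (47 − 52.4341)²/52.4341 = 0.5632
  (19 − 31.5109)²/31.5109 = 4.9673
  (25 − 17.8982)²/17.8982 = 2.8179
χ² = 3.7760 + 8.6170 + 0.1270 + 1.7720 + 0.2245 + 3.7027 + 4.0060 + 0.0217 + 2.3918 + 0.5632 + 4.9673 + 2.8179 = 32.987

32.987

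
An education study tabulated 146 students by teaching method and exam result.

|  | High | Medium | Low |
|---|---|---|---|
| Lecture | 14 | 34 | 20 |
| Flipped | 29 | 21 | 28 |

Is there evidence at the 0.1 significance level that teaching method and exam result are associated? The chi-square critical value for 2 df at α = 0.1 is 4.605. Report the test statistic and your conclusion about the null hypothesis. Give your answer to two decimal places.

9.00; reject H₀

Row totals: 68, 78. Column totals: 43, 55, 48. Grand total N = 146.
Expected counts (row total × column total / N):
  Lecture, High: 68×43/146 = 20.027
  Lecture, Medium: 68×55/146 = 25.616
  Lecture, Low: 68×48/146 = 22.356
  Flipped, High: 78×43/146 = 22.973
  Flipped, Medium: 78×55/146 = 29.384
  Flipped, Low: 78×48/146 = 25.644
Contributions (O − E)²/E:
  (14 − 20.027)²/20.027 = 1.8138
  (34 − 25.616)²/25.616 = 2.7440
  (20 − 22.356)²/22.356 = 0.2483
  (29 − 22.973)²/22.973 = 1.5812
  (21 − 29.384)²/29.384 = 2.3922
  (28 − 25.644)²/25.644 = 0.2165
χ² = 1.8138 + 2.7440 + 0.2483 + 1.5812 + 2.3922 + 0.2165 = 9.00
df = (2−1)(3−1) = 2. Since 9.00 > 4.605, reject the null hypothesis of independence at α = 0.1.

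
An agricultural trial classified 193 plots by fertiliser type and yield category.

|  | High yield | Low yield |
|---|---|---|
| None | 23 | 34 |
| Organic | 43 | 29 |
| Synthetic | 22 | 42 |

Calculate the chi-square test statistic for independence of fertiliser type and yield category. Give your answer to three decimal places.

Row totals: 57, 72, 64. Column totals: 88, 105. Grand total N = 193.
Expected counts (row total × column total / N):
  None, High yield: 57×88/193 = 25.9896
  None, Low yield: 57×105/193 = 31.0104
  Organic, High yield: 72×88/193 = 32.8290
  Organic, Low yield: 72×105/193 = 39.1710
  Synthetic, High yield: 64×88/193 = 29.1813
  Synthetic, Low yield: 64×105/193 = 34.8187
Contributions (O − E)²/E:
  (23 − 25.9896)²/25.9896 = 0.3439
  (34 − 31.0104)²/31.0104 = 0.2882
  (43 − 32.8290)²/32.8290 = 3.1512
  (29 − 39.1710)²/39.1710 = 2.6410
  (22 − 29.1813)²/29.1813 = 1.7673
  (42 − 34.8187)²/34.8187 = 1.4811
χ² = 0.3439 + 0.2882 + 3.1512 + 2.6410 + 1.7673 + 1.4811 = 9.673

9.673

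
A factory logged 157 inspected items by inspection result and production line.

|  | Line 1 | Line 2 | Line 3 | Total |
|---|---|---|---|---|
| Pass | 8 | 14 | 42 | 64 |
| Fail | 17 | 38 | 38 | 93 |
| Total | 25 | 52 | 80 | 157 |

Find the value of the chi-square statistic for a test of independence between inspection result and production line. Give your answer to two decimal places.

Grand total N = 157.
Expected counts (row total × column total / N):
  Pass, Line 1: 64×25/157 = 10.191
  Pass, Line 2: 64×52/157 = 21.197
  Pass, Line 3: 64×80/157 = 32.611
  Fail, Line 1: 93×25/157 = 14.809
  Fail, Line 2: 93×52/157 = 30.803
  Fail, Line 3: 93×80/157 = 47.389
Contributions (O − E)²/E:
  (8 − 10.191)²/10.191 = 0.4711
  (14 − 21.197)²/21.197 = 2.4436
  (42 − 32.611)²/32.611 = 2.7032
  (17 − 14.809)²/14.809 = 0.3242
  (38 − 30.803)²/30.803 = 1.6816
  (38 − 47.389)²/47.389 = 1.8602
χ² = 0.4711 + 2.4436 + 2.7032 + 0.3242 + 1.6816 + 1.8602 = 9.48

9.48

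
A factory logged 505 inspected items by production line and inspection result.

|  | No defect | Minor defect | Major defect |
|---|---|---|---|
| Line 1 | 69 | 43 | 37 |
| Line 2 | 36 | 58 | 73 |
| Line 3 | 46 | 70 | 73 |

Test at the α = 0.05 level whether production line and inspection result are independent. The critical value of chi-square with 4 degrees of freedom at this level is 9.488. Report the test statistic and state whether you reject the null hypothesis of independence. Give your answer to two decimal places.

29.18; reject H₀

Row totals: 149, 167, 189. Column totals: 151, 171, 183. Grand total N = 505.
Expected counts (row total × column total / N):
  Line 1, No defect: 149×151/505 = 44.552
  Line 1, Minor defect: 149×171/505 = 50.453
  Line 1, Major defect: 149×183/505 = 53.994
  Line 2, No defect: 167×151/505 = 49.935
  Line 2, Minor defect: 167×171/505 = 56.549
  Line 2, Major defect: 167×183/505 = 60.517
  Line 3, No defect: 189×151/505 = 56.513
  Line 3, Minor defect: 189×171/505 = 63.998
  Line 3, Major defect: 189×183/505 = 68.489
Contributions (O − E)²/E:
  (69 − 44.552)²/44.552 = 13.4159
  (43 − 50.453)²/50.453 = 1.1010
  (37 − 53.994)²/53.994 = 5.3487
  (36 − 49.935)²/49.935 = 3.8887
  (58 − 56.549)²/56.549 = 0.0372
  (73 − 60.517)²/60.517 = 2.5749
  (46 − 56.513)²/56.513 = 1.9557
  (70 − 63.998)²/63.998 = 0.5629
  (73 − 68.489)²/68.489 = 0.2971
χ² = 13.4159 + 1.1010 + 5.3487 + 3.8887 + 0.0372 + 2.5749 + 1.9557 + 0.5629 + 0.2971 = 29.18
df = (3−1)(3−1) = 4. Since 29.18 > 9.488, reject the null hypothesis of independence at α = 0.05.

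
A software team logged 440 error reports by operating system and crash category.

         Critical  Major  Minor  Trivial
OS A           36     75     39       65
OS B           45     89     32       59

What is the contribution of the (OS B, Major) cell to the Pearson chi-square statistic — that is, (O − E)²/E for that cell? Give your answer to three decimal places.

Row total (OS B) = 225; column total (Major) = 164; N = 440.
Expected count E = 225 × 164 / 440 = 83.8636.
Contribution = (O − E)²/E = (89 − 83.8636)² / 83.8636 = 0.315.

0.315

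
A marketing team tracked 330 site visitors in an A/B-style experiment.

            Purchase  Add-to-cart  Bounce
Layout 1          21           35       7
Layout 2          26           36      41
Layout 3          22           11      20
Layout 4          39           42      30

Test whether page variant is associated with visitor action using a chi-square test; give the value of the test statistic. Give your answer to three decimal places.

Row totals: 63, 103, 53, 111. Column totals: 108, 124, 98. Grand total N = 330.
Expected counts (row total × column total / N):
  Layout 1, Purchase: 63×108/330 = 20.6182
  Layout 1, Add-to-cart: 63×124/330 = 23.6727
  Layout 1, Bounce: 63×98/330 = 18.7091
  Layout 2, Purchase: 103×108/330 = 33.7091
  Layout 2, Add-to-cart: 103×124/330 = 38.7030
  Layout 2, Bounce: 103×98/330 = 30.5879
  Layout 3, Purchase: 53×108/330 = 17.3455
  Layout 3, Add-to-cart: 53×124/330 = 19.9152
  Layout 3, Bounce: 53×98/330 = 15.7394
  Layout 4, Purchase: 111×108/330 = 36.3273
  Layout 4, Add-to-cart: 111×124/330 = 41.7091
  Layout 4, Bounce: 111×98/330 = 32.9636
Contributions (O − E)²/E:
  (21 − 20.6182)²/20.6182 = 0.0071
  (35 − 23.6727)²/23.6727 = 5.4201
  (7 − 18.7091)²/18.7091 = 7.3281
  (26 − 33.7091)²/33.7091 = 1.7630
  (36 − 38.7030)²/38.7030 = 0.1888
  (41 − 30.5879)²/30.5879 = 3.5443
  (22 − 17.3455)²/17.3455 = 1.2490
  (11 − 19.9152)²/19.9152 = 3.9910
  (20 − 15.7394)²/15.7394 = 1.1533
  (39 − 36.3273)²/36.3273 = 0.1966
  (42 − 41.7091)²/41.7091 = 0.0020
  (30 − 32.9636)²/32.9636 = 0.2664
χ² = 0.0071 + 5.4201 + 7.3281 + 1.7630 + 0.1888 + 3.5443 + 1.2490 + 3.9910 + 1.1533 + 0.1966 + 0.0020 + 0.2664 = 25.110

25.110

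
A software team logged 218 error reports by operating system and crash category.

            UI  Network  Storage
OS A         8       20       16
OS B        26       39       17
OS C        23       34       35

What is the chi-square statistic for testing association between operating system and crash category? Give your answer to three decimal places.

7.966

Row totals: 44, 82, 92. Column totals: 57, 93, 68. Grand total N = 218.
Expected counts (row total × column total / N):
  OS A, UI: 44×57/218 = 11.5046
  OS A, Network: 44×93/218 = 18.7706
  OS A, Storage: 44×68/218 = 13.7248
  OS B, UI: 82×57/218 = 21.4404
  OS B, Network: 82×93/218 = 34.9817
  OS B, Storage: 82×68/218 = 25.5780
  OS C, UI: 92×57/218 = 24.0550
  OS C, Network: 92×93/218 = 39.2477
  OS C, Storage: 92×68/218 = 28.6972
Contributions (O − E)²/E:
  (8 − 11.5046)²/11.5046 = 1.0676
  (20 − 18.7706)²/18.7706 = 0.0805
  (16 − 13.7248)²/13.7248 = 0.3772
  (26 − 21.4404)²/21.4404 = 0.9697
  (39 − 34.9817)²/34.9817 = 0.4616
  (17 − 25.5780)²/25.5780 = 2.8768
  (23 − 24.0550)²/24.0550 = 0.0463
  (34 − 39.2477)²/39.2477 = 0.7017
  (35 − 28.6972)²/28.6972 = 1.3843
χ² = 1.0676 + 0.0805 + 0.3772 + 0.9697 + 0.4616 + 2.8768 + 0.0463 + 0.7017 + 1.3843 = 7.966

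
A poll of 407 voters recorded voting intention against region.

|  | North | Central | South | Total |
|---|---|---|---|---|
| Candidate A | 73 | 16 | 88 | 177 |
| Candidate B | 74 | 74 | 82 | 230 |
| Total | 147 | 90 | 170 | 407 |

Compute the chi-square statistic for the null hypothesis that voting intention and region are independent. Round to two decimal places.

Grand total N = 407.
Expected counts (row total × column total / N):
  Candidate A, North: 177×147/407 = 63.929
  Candidate A, Central: 177×90/407 = 39.140
  Candidate A, South: 177×170/407 = 73.931
  Candidate B, North: 230×147/407 = 83.071
  Candidate B, Central: 230×90/407 = 50.860
  Candidate B, South: 230×170/407 = 96.069
Contributions (O − E)²/E:
  (73 − 63.929)²/63.929 = 1.2871
  (16 − 39.140)²/39.140 = 13.6806
  (88 − 73.931)²/73.931 = 2.6773
  (74 − 83.071)²/83.071 = 0.9905
  (74 − 50.860)²/50.860 = 10.5281
  (82 − 96.069)²/96.069 = 2.0604
χ² = 1.2871 + 13.6806 + 2.6773 + 0.9905 + 10.5281 + 2.0604 = 31.22

31.22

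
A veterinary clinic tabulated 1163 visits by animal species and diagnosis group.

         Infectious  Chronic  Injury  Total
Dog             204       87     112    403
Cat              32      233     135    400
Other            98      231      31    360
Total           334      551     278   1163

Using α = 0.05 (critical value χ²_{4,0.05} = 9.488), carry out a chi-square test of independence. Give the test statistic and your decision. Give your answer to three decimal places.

Grand total N = 1163.
Expected counts (row total × column total / N):
  Dog, Infectious: 403×334/1163 = 115.7369
  Dog, Chronic: 403×551/1163 = 190.9312
  Dog, Injury: 403×278/1163 = 96.3319
  Cat, Infectious: 400×334/1163 = 114.8753
  Cat, Chronic: 400×551/1163 = 189.5099
  Cat, Injury: 400×278/1163 = 95.6148
  Other, Infectious: 360×334/1163 = 103.3878
  Other, Chronic: 360×551/1163 = 170.5589
  Other, Injury: 360×278/1163 = 86.0533
Contributions (O − E)²/E:
  (204 − 115.7369)²/115.7369 = 67.3111
  (87 − 190.9312)²/190.9312 = 56.5738
  (112 − 96.3319)²/96.3319 = 2.5484
  (32 − 114.8753)²/114.8753 = 59.7893
  (233 − 189.5099)²/189.5099 = 9.9804
  (135 − 95.6148)²/95.6148 = 16.2234
  (98 − 103.3878)²/103.3878 = 0.2808
  (231 − 170.5589)²/170.5589 = 21.4186
  (31 − 86.0533)²/86.0533 = 35.2208
χ² = 67.3111 + 56.5738 + 2.5484 + 59.7893 + 9.9804 + 16.2234 + 0.2808 + 21.4186 + 35.2208 = 269.347
df = (3−1)(3−1) = 4. Since 269.347 > 9.488, reject the null hypothesis of independence at α = 0.05.

269.347; reject H₀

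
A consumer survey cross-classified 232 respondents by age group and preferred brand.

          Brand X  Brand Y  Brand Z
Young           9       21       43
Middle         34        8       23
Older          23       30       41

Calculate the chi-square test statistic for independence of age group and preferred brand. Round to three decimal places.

Row totals: 73, 65, 94. Column totals: 66, 59, 107. Grand total N = 232.
Expected counts (row total × column total / N):
  Young, Brand X: 73×66/232 = 20.7672
  Young, Brand Y: 73×59/232 = 18.5647
  Young, Brand Z: 73×107/232 = 33.6681
  Middle, Brand X: 65×66/232 = 18.4914
  Middle, Brand Y: 65×59/232 = 16.5302
  Middle, Brand Z: 65×107/232 = 29.9784
  Older, Brand X: 94×66/232 = 26.7414
  Older, Brand Y: 94×59/232 = 23.9052
  Older, Brand Z: 94×107/232 = 43.3534
Contributions (O − E)²/E:
  (9 − 20.7672)²/20.7672 = 6.6676
  (21 − 18.5647)²/18.5647 = 0.3195
  (43 − 33.6681)²/33.6681 = 2.5866
  (34 − 18.4914)²/18.4914 = 13.0069
  (8 − 16.5302)²/16.5302 = 4.4019
  (23 − 29.9784)²/29.9784 = 1.6244
  (23 − 26.7414)²/26.7414 = 0.5235
  (30 − 23.9052)²/23.9052 = 1.5539
  (41 − 43.3534)²/43.3534 = 0.1278
χ² = 6.6676 + 0.3195 + 2.5866 + 13.0069 + 4.4019 + 1.6244 + 0.5235 + 1.5539 + 0.1278 = 30.812

30.812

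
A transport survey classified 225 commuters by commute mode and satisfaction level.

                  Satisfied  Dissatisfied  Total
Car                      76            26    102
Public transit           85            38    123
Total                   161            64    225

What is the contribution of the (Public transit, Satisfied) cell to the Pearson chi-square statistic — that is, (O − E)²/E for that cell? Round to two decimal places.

0.10

Row total (Public transit) = 123; column total (Satisfied) = 161; N = 225.
Expected count E = 123 × 161 / 225 = 88.013.
Contribution = (O − E)²/E = (85 − 88.013)² / 88.013 = 0.10.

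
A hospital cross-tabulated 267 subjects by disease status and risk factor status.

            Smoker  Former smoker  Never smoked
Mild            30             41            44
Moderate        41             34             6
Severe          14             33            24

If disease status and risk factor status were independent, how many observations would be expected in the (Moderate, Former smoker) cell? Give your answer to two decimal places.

Row total (Moderate) = 81; column total (Former smoker) = 108; grand total N = 267.
Expected count = (row total × column total) / N = 81 × 108 / 267 = 32.76.

32.76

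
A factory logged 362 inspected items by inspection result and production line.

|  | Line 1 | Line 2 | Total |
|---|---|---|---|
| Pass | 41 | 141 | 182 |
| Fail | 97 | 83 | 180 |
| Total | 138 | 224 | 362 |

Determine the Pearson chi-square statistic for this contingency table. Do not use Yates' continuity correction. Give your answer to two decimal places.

37.73

Grand total N = 362.
Expected counts (row total × column total / N):
  Pass, Line 1: 182×138/362 = 69.381
  Pass, Line 2: 182×224/362 = 112.619
  Fail, Line 1: 180×138/362 = 68.619
  Fail, Line 2: 180×224/362 = 111.381
Contributions (O − E)²/E:
  (41 − 69.381)²/69.381 = 11.6095
  (141 − 112.619)²/112.619 = 7.1523
  (97 − 68.619)²/68.619 = 11.7385
  (83 − 111.381)²/111.381 = 7.2318
χ² = 11.6095 + 7.1523 + 11.7385 + 7.2318 = 37.73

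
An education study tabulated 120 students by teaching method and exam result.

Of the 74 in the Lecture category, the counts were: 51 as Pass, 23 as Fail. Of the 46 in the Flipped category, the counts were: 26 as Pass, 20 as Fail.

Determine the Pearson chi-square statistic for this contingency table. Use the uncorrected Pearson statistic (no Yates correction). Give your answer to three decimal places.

Row totals: 74, 46. Column totals: 77, 43. Grand total N = 120.
Expected counts (row total × column total / N):
  Lecture, Pass: 74×77/120 = 47.4833
  Lecture, Fail: 74×43/120 = 26.5167
  Flipped, Pass: 46×77/120 = 29.5167
  Flipped, Fail: 46×43/120 = 16.4833
Contributions (O − E)²/E:
  (51 − 47.4833)²/47.4833 = 0.2605
  (23 − 26.5167)²/26.5167 = 0.4664
  (26 − 29.5167)²/29.5167 = 0.4190
  (20 − 16.4833)²/16.4833 = 0.7503
χ² = 0.2605 + 0.4664 + 0.4190 + 0.7503 = 1.896

1.896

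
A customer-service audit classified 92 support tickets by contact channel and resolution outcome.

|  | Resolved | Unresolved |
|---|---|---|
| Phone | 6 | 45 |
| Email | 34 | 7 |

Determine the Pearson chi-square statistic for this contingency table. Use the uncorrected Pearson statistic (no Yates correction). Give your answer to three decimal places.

46.836

Row totals: 51, 41. Column totals: 40, 52. Grand total N = 92.
Expected counts (row total × column total / N):
  Phone, Resolved: 51×40/92 = 22.17391
  Phone, Unresolved: 51×52/92 = 28.82609
  Email, Resolved: 41×40/92 = 17.82609
  Email, Unresolved: 41×52/92 = 23.17391
Contributions (O − E)²/E:
  (6 − 22.17391)²/22.17391 = 11.7974
  (45 − 28.82609)²/28.82609 = 9.0750
  (34 − 17.82609)²/17.82609 = 14.6749
  (7 − 23.17391)²/23.17391 = 11.2884
χ² = 11.7974 + 9.0750 + 14.6749 + 11.2884 = 46.836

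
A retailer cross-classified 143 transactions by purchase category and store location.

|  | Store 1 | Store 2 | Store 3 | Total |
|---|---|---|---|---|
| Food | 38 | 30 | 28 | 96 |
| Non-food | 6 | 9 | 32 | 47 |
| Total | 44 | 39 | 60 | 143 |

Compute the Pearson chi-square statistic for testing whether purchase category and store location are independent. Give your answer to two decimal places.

20.46

Grand total N = 143.
Expected counts (row total × column total / N):
  Food, Store 1: 96×44/143 = 29.538
  Food, Store 2: 96×39/143 = 26.182
  Food, Store 3: 96×60/143 = 40.280
  Non-food, Store 1: 47×44/143 = 14.462
  Non-food, Store 2: 47×39/143 = 12.818
  Non-food, Store 3: 47×60/143 = 19.720
Contributions (O − E)²/E:
  (38 − 29.538)²/29.538 = 2.4242
  (30 − 26.182)²/26.182 = 0.5568
  (28 − 40.280)²/40.280 = 3.7438
  (6 − 14.462)²/14.462 = 4.9513
  (9 − 12.818)²/12.818 = 1.1372
  (32 − 19.720)²/19.720 = 7.6470
χ² = 2.4242 + 0.5568 + 3.7438 + 4.9513 + 1.1372 + 7.6470 = 20.46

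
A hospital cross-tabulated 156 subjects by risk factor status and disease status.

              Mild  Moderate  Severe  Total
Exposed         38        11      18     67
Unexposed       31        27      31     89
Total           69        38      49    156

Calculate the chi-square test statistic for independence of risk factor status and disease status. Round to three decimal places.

Grand total N = 156.
Expected counts (row total × column total / N):
  Exposed, Mild: 67×69/156 = 29.6346
  Exposed, Moderate: 67×38/156 = 16.3205
  Exposed, Severe: 67×49/156 = 21.0449
  Unexposed, Mild: 89×69/156 = 39.3654
  Unexposed, Moderate: 89×38/156 = 21.6795
  Unexposed, Severe: 89×49/156 = 27.9551
Contributions (O − E)²/E:
  (38 − 29.6346)²/29.6346 = 2.3614
  (11 − 16.3205)²/16.3205 = 1.7345
  (18 − 21.0449)²/21.0449 = 0.4406
  (31 − 39.3654)²/39.3654 = 1.7777
  (27 − 21.6795)²/21.6795 = 1.3057
  (31 − 27.9551)²/27.9551 = 0.3317
χ² = 2.3614 + 1.7345 + 0.4406 + 1.7777 + 1.3057 + 0.3317 = 7.952

7.952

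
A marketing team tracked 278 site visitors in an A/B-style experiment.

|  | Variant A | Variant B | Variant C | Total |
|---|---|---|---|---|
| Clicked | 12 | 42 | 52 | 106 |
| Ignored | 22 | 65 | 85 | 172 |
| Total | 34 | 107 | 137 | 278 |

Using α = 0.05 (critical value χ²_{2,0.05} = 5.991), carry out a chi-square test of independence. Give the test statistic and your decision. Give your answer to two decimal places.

0.17; fail to reject H₀

Grand total N = 278.
Expected counts (row total × column total / N):
  Clicked, Variant A: 106×34/278 = 12.964
  Clicked, Variant B: 106×107/278 = 40.799
  Clicked, Variant C: 106×137/278 = 52.237
  Ignored, Variant A: 172×34/278 = 21.036
  Ignored, Variant B: 172×107/278 = 66.201
  Ignored, Variant C: 172×137/278 = 84.763
Contributions (O − E)²/E:
  (12 − 12.964)²/12.964 = 0.0717
  (42 − 40.799)²/40.799 = 0.0354
  (52 − 52.237)²/52.237 = 0.0011
  (22 − 21.036)²/21.036 = 0.0442
  (65 − 66.201)²/66.201 = 0.0218
  (85 − 84.763)²/84.763 = 0.0007
χ² = 0.0717 + 0.0354 + 0.0011 + 0.0442 + 0.0218 + 0.0007 = 0.17
df = (2−1)(3−1) = 2. Since 0.17 < 5.991, fail to reject the null hypothesis of independence at α = 0.05.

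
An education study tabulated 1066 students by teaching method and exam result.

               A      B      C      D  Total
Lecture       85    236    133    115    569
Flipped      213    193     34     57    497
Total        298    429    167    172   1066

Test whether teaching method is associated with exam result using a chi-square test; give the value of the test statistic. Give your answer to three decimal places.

Grand total N = 1066.
Expected counts (row total × column total / N):
  Lecture, A: 569×298/1066 = 159.0638
  Lecture, B: 569×429/1066 = 228.9878
  Lecture, C: 569×167/1066 = 89.1398
  Lecture, D: 569×172/1066 = 91.8086
  Flipped, A: 497×298/1066 = 138.9362
  Flipped, B: 497×429/1066 = 200.0122
  Flipped, C: 497×167/1066 = 77.8602
  Flipped, D: 497×172/1066 = 80.1914
Contributions (O − E)²/E:
  (85 − 159.0638)²/159.0638 = 34.4858
  (236 − 228.9878)²/228.9878 = 0.2147
  (133 − 89.1398)²/89.1398 = 21.5809
  (115 − 91.8086)²/91.8086 = 5.8583
  (213 − 138.9362)²/138.9362 = 39.4818
  (193 − 200.0122)²/200.0122 = 0.2458
  (34 − 77.8602)²/77.8602 = 24.7073
  (57 − 80.1914)²/80.1914 = 6.7070
χ² = 34.4858 + 0.2147 + 21.5809 + 5.8583 + 39.4818 + 0.2458 + 24.7073 + 6.7070 = 133.282

133.282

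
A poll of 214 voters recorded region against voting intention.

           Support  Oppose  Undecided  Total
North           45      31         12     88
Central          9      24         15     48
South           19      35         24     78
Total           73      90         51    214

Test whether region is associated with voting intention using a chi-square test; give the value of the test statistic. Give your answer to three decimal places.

21.337

Grand total N = 214.
Expected counts (row total × column total / N):
  North, Support: 88×73/214 = 30.0187
  North, Oppose: 88×90/214 = 37.0093
  North, Undecided: 88×51/214 = 20.9720
  Central, Support: 48×73/214 = 16.3738
  Central, Oppose: 48×90/214 = 20.1869
  Central, Undecided: 48×51/214 = 11.4393
  South, Support: 78×73/214 = 26.6075
  South, Oppose: 78×90/214 = 32.8037
  South, Undecided: 78×51/214 = 18.5888
Contributions (O − E)²/E:
  (45 − 30.0187)²/30.0187 = 7.4767
  (31 − 37.0093)²/37.0093 = 0.9757
  (12 − 20.9720)²/20.9720 = 3.8383
  (9 − 16.3738)²/16.3738 = 3.3207
  (24 − 20.1869)²/20.1869 = 0.7203
  (15 − 11.4393)²/11.4393 = 1.1083
  (19 − 26.6075)²/26.6075 = 2.1751
  (35 − 32.8037)²/32.8037 = 0.1470
  (24 − 18.5888)²/18.5888 = 1.5752
χ² = 7.4767 + 0.9757 + 3.8383 + 3.3207 + 0.7203 + 1.1083 + 2.1751 + 0.1470 + 1.5752 = 21.337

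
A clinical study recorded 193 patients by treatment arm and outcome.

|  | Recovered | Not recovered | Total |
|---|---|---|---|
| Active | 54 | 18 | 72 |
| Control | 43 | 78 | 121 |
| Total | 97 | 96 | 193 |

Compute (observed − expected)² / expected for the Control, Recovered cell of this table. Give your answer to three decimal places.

Row total (Control) = 121; column total (Recovered) = 97; N = 193.
Expected count E = 121 × 97 / 193 = 60.8135.
Contribution = (O − E)²/E = (43 − 60.8135)² / 60.8135 = 5.218.

5.218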